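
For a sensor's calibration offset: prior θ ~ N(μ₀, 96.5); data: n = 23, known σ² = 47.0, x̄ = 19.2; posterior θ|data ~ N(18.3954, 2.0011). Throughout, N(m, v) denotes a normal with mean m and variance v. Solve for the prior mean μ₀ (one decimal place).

μ₀ = -19.6

With known observation variance, the Normal–Normal posterior has precision τ_n = τ₀ + n/σ² and mean μ_n = (τ₀μ₀ + (n/σ²)x̄)/τ_n.
Here τ₀ = 1/96.5 = 0.010363 and τ_data = 23/47.0 = 0.489362, so τ_n = 0.499725.
Rearranging for μ₀: μ₀ = (μ_n·τ_n − τ_data·x̄)/τ₀ = (18.3954·0.499725 − 0.489362·19.2) / 0.010363 = -0.203109/0.010363 ≈ -19.6.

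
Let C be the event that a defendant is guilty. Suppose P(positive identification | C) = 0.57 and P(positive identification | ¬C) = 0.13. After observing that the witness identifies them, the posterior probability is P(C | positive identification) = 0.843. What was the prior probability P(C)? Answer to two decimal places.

P(C) = 0.55

In odds form, posterior odds = prior odds × likelihood ratio, so prior odds = posterior odds ÷ LR.
Posterior odds = 0.843/(1−0.843) = 5.3694. LR = 0.57/0.13 = 4.3846.
Prior odds = 5.3694/4.3846 = 1.2246, so P(C) = 1.2246/(1+1.2246) ≈ 0.55.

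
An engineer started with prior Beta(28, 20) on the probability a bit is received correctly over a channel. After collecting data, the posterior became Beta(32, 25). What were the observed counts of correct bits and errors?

Beta is conjugate to the binomial likelihood: posterior = Beta(α+s, β+f).
So s = 32 − 28 = 4 and f = 25 − 20 = 5.

4 correct bits and 5 errors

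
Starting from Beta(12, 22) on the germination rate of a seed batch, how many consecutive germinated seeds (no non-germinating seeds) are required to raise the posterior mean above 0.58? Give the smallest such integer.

k = 19

After k germinated seeds and 0 non-germinating seeds the posterior is Beta(12+k, 22), with mean (12+k)/(12+22+k).
Set (12+k)/(34+k) > 0.58 and solve: k > (0.58·34 − 12)/(1 − 0.58) = 18.381.
The smallest integer exceeding 18.381 is 19.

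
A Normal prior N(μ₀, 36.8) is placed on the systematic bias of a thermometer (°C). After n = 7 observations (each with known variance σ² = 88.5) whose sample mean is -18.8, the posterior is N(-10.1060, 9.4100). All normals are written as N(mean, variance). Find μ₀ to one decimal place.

μ₀ = 15.2

With known observation variance, the Normal–Normal posterior has precision τ_n = τ₀ + n/σ² and mean μ_n = (τ₀μ₀ + (n/σ²)x̄)/τ_n.
Here τ₀ = 1/36.8 = 0.027174 and τ_data = 7/88.5 = 0.079096, so τ_n = 0.106270.
Rearranging for μ₀: μ₀ = (μ_n·τ_n − τ_data·x̄)/τ₀ = (-10.1060·0.106270 − 0.079096·-18.8) / 0.027174 = 0.413040/0.027174 ≈ 15.2.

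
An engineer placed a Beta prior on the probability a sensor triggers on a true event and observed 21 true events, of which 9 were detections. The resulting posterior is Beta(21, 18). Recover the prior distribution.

A Beta(a, b) prior with s successes and f failures in binomial data gives a Beta(a+s, b+f) posterior.
So a = 21 − 9 = 12 and b = 18 − 12 = 6.

Beta(12, 6)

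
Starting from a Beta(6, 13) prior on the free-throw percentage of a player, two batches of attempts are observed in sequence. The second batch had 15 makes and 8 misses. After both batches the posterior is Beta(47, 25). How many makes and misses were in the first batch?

26 makes and 4 misses

Because Beta–binomial updating is additive in the counts, the combined data contributed (α_post−α_prior, β_post−β_prior) successes and failures.
Total across both batches: 47−6=41 makes, 25−13=12 misses.
Subtract the second batch: 41−15=26 makes and 12−8=4 misses.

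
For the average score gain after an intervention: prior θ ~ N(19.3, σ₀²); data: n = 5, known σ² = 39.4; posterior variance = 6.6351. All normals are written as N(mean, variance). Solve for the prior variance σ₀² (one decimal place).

For the Normal–Normal model with known σ², precisions add: τ_n = τ₀ + n/σ².
So 1/σ₀² = 1/6.6351 − 5/39.4 = 0.150714 − 0.126904 = 0.023810.
Hence σ₀² = 1/0.023810 ≈ 42.0.

σ₀² = 42.0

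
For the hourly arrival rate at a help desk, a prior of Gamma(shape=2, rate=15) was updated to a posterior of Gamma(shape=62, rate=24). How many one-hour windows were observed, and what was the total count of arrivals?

n = 9 one-hour windows with total 60 arrivals

A Gamma(α, β) prior (rate parametrization) on a Poisson rate with n observations summing to S gives posterior Gamma(α+S, β+n).
Matching: Σxᵢ = 62 − 2 = 60 and n = 24 − 15 = 9.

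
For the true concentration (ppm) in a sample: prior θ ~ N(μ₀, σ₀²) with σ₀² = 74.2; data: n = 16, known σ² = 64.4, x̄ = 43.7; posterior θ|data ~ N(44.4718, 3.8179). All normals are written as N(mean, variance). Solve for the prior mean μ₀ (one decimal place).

With known observation variance, the Normal–Normal posterior has precision τ_n = τ₀ + n/σ² and mean μ_n = (τ₀μ₀ + (n/σ²)x̄)/τ_n.
Here τ₀ = 1/74.2 = 0.013477 and τ_data = 16/64.4 = 0.248447, so τ_n = 0.261924.
Rearranging for μ₀: μ₀ = (μ_n·τ_n − τ_data·x̄)/τ₀ = (44.4718·0.261924 − 0.248447·43.7) / 0.013477 = 0.791098/0.013477 ≈ 58.7.

μ₀ = 58.7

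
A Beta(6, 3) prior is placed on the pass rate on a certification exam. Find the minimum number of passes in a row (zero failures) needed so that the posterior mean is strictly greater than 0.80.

k = 7

After k passes and 0 failures the posterior is Beta(6+k, 3), with mean (6+k)/(6+3+k).
Set (6+k)/(9+k) > 0.80 and solve: k > (0.80·9 − 6)/(1 − 0.80) = 6.000.
The smallest integer exceeding 6.000 is 7.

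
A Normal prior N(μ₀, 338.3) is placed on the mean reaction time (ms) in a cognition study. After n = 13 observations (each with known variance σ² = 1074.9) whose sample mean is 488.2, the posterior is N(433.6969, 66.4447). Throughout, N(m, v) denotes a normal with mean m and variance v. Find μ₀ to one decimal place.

μ₀ = 210.7

With known observation variance, the Normal–Normal posterior has precision τ_n = τ₀ + n/σ² and mean μ_n = (τ₀μ₀ + (n/σ²)x̄)/τ_n.
Here τ₀ = 1/338.3 = 0.002956 and τ_data = 13/1074.9 = 0.012094, so τ_n = 0.015050.
Rearranging for μ₀: μ₀ = (μ_n·τ_n − τ_data·x̄)/τ₀ = (433.6969·0.015050 − 0.012094·488.2) / 0.002956 = 0.622848/0.002956 ≈ 210.7.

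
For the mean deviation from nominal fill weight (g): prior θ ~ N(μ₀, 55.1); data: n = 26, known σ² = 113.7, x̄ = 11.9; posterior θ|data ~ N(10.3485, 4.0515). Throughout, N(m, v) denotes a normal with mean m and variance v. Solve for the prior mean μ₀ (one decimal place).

With known observation variance, the Normal–Normal posterior has precision τ_n = τ₀ + n/σ² and mean μ_n = (τ₀μ₀ + (n/σ²)x̄)/τ_n.
Here τ₀ = 1/55.1 = 0.018149 and τ_data = 26/113.7 = 0.228672, so τ_n = 0.246821.
Rearranging for μ₀: μ₀ = (μ_n·τ_n − τ_data·x̄)/τ₀ = (10.3485·0.246821 − 0.228672·11.9) / 0.018149 = -0.166970/0.018149 ≈ -9.2.

μ₀ = -9.2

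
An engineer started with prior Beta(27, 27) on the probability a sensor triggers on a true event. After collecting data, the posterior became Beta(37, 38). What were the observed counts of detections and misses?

10 detections and 11 misses

A Beta(α, β) prior with s successes and f failures in binomial data gives a Beta(α+s, β+f) posterior.
Match parameters: s=37−27=10, f=38−27=11.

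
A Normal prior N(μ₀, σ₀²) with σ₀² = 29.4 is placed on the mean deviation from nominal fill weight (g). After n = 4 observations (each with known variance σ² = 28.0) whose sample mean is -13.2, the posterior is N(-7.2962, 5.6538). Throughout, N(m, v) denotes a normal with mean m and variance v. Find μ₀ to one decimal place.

μ₀ = 17.5

The posterior mean is a precision-weighted average: μ_n = (τ₀μ₀ + τ_data·x̄)/(τ₀+τ_data), with τ₀=1/σ₀² and τ_data=n/σ².
Here τ₀ = 1/29.4 = 0.034014 and τ_data = 4/28.0 = 0.142857, so τ_n = 0.176871.
Rearranging for μ₀: μ₀ = (μ_n·τ_n − τ_data·x̄)/τ₀ = (-7.2962·0.176871 − 0.142857·-13.2) / 0.034014 = 0.595226/0.034014 ≈ 17.5.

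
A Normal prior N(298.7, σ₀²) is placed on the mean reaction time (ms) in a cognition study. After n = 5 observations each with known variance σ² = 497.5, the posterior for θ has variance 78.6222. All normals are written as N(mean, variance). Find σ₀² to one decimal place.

Posterior precision equals prior precision plus data precision: 1/σ_n² = 1/σ₀² + n/σ².
So 1/σ₀² = 1/78.6222 − 5/497.5 = 0.012719 − 0.010050 = 0.002669.
Hence σ₀² = 1/0.002669 ≈ 374.7.

σ₀² = 374.7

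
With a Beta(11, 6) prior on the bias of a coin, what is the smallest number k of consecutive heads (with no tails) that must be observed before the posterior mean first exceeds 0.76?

After k heads and 0 tails the posterior is Beta(11+k, 6), with mean (11+k)/(11+6+k).
Set (11+k)/(17+k) > 0.76 and solve: k > (0.76·17 − 11)/(1 − 0.76) = 8.000.
The smallest integer exceeding 8.000 is 9.

k = 9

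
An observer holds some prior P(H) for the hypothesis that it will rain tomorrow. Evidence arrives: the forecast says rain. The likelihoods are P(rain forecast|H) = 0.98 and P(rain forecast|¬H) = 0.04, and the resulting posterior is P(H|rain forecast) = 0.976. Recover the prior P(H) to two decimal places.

P(H) = 0.62

Bayes' rule in odds form gives O(H|E) = O(H)·[P(E|H)/P(E|¬H)], hence O(H) = O(H|E)/LR.
Posterior odds = 0.976/(1−0.976) = 40.6667. LR = 0.98/0.04 = 24.5000.
Prior odds = 40.6667/24.5000 = 1.6599, so P(H) = 1.6599/(1+1.6599) ≈ 0.62.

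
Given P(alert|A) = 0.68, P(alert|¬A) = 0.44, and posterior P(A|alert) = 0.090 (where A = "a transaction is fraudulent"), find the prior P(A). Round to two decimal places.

P(A) = 0.06

Bayes' rule in odds form gives O(A|E) = O(A)·[P(E|A)/P(E|¬A)], hence O(A) = O(A|E)/LR.
Posterior odds = 0.090/(1−0.090) = 0.0989. LR = 0.68/0.44 = 1.5455.
Prior odds = 0.0989/1.5455 = 0.0640, so P(A) = 0.0640/(1+0.0640) ≈ 0.06.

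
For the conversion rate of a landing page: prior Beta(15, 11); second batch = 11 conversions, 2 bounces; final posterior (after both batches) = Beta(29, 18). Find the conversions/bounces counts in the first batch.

3 conversions and 5 bounces

Sequential conjugate updates are equivalent to a single update on the pooled data, so total successes = posterior α − prior α and total failures = posterior β − prior β.
Total across both batches: 29−15=14 conversions, 18−11=7 bounces.
Subtract the second batch: 14−11=3 conversions and 7−2=5 bounces.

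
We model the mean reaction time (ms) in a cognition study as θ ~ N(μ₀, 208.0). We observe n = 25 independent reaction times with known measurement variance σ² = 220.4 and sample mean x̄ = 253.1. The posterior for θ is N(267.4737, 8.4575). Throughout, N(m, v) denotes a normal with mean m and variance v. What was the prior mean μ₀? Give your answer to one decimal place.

μ₀ = 606.6

The posterior mean is a precision-weighted average: μ_n = (τ₀μ₀ + τ_data·x̄)/(τ₀+τ_data), with τ₀=1/σ₀² and τ_data=n/σ².
Here τ₀ = 1/208.0 = 0.004808 and τ_data = 25/220.4 = 0.113430, so τ_n = 0.118238.
Rearranging for μ₀: μ₀ = (μ_n·τ_n − τ_data·x̄)/τ₀ = (267.4737·0.118238 − 0.113430·253.1) / 0.004808 = 2.916422/0.004808 ≈ 606.6.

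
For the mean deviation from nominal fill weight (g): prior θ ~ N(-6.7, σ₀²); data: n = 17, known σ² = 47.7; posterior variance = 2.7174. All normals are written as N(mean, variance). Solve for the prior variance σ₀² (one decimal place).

Posterior precision equals prior precision plus data precision: 1/σ_n² = 1/σ₀² + n/σ².
So 1/σ₀² = 1/2.7174 − 17/47.7 = 0.367999 − 0.356394 = 0.011605.
Hence σ₀² = 1/0.011605 ≈ 86.2.

σ₀² = 86.2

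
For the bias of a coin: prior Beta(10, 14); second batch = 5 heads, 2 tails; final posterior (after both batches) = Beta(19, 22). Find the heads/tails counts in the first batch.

4 heads and 6 tails

Because Beta–binomial updating is additive in the counts, the combined data contributed (α_post−α_prior, β_post−β_prior) successes and failures.
Total across both batches: 19−10=9 heads, 22−14=8 tails.
Subtract the second batch: 9−5=4 heads and 8−2=6 tails.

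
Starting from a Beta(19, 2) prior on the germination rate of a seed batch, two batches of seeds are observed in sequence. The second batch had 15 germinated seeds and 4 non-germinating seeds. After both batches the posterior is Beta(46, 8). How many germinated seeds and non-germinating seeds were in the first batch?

12 germinated seeds and 2 non-germinating seeds

Because Beta–binomial updating is additive in the counts, the combined data contributed (α_post−α_prior, β_post−β_prior) successes and failures.
Total across both batches: 46−19=27 germinated seeds, 8−2=6 non-germinating seeds.
Subtract the second batch: 27−15=12 germinated seeds and 6−4=2 non-germinating seeds.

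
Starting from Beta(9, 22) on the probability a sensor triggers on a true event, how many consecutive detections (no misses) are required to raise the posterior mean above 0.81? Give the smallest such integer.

After k detections and 0 misses the posterior is Beta(9+k, 22), with mean (9+k)/(9+22+k).
Set (9+k)/(31+k) > 0.81 and solve: k > (0.81·31 − 9)/(1 − 0.81) = 84.789.
The smallest integer exceeding 84.789 is 85, and checking k=85: (94)/(116) = 0.8103 > 0.81.

k = 85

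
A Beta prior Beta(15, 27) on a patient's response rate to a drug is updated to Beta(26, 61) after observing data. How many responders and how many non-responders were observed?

Under Beta–binomial conjugacy the posterior parameters are (α+s, β+f).
So s = 26 − 15 = 11 and f = 61 − 27 = 34.

11 responders and 34 non-responders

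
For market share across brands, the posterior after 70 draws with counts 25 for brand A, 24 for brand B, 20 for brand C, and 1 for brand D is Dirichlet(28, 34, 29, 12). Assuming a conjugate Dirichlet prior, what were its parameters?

Dirichlet(3, 10, 9, 11)

For a Dirichlet(α) prior with multinomial counts c, the posterior is Dirichlet(α + c) componentwise.
Subtract each count from the matching posterior parameter: 28−25=3, 34−24=10, 29−20=9, 12−1=11.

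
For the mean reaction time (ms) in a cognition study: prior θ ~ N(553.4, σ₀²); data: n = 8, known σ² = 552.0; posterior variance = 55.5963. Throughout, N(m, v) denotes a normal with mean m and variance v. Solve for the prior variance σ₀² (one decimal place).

Posterior precision equals prior precision plus data precision: 1/σ_n² = 1/σ₀² + n/σ².
So 1/σ₀² = 1/55.5963 − 8/552.0 = 0.017987 − 0.014493 = 0.003494.
Hence σ₀² = 1/0.003494 ≈ 286.2.

σ₀² = 286.2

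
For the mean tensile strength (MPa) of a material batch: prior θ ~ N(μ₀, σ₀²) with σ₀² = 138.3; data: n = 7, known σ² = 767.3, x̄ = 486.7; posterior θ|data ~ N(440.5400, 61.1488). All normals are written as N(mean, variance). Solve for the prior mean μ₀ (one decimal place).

The posterior mean is a precision-weighted average: μ_n = (τ₀μ₀ + τ_data·x̄)/(τ₀+τ_data), with τ₀=1/σ₀² and τ_data=n/σ².
Here τ₀ = 1/138.3 = 0.007231 and τ_data = 7/767.3 = 0.009123, so τ_n = 0.016354.
Rearranging for μ₀: μ₀ = (μ_n·τ_n − τ_data·x̄)/τ₀ = (440.5400·0.016354 − 0.009123·486.7) / 0.007231 = 2.764427/0.007231 ≈ 382.3.

μ₀ = 382.3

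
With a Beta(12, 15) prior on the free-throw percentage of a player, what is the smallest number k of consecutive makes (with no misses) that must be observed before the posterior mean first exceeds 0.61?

After k makes and 0 misses the posterior is Beta(12+k, 15), with mean (12+k)/(12+15+k).
Set (12+k)/(27+k) > 0.61 and solve: k > (0.61·27 − 12)/(1 − 0.61) = 11.462.
The smallest integer exceeding 11.462 is 12.

k = 12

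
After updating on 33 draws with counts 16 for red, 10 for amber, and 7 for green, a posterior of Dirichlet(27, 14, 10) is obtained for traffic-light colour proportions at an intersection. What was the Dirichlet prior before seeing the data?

Dirichlet(11, 4, 3)

For a Dirichlet(α) prior with multinomial counts c, the posterior is Dirichlet(α + c) componentwise.
Subtract each count from the matching posterior parameter: 27−16=11, 14−10=4, 10−7=3.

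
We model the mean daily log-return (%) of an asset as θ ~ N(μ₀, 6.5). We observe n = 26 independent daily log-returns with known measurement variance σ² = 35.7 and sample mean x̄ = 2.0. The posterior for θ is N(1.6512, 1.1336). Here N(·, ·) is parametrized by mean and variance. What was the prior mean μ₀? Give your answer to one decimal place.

With known observation variance, the Normal–Normal posterior has precision τ_n = τ₀ + n/σ² and mean μ_n = (τ₀μ₀ + (n/σ²)x̄)/τ_n.
Here τ₀ = 1/6.5 = 0.153846 and τ_data = 26/35.7 = 0.728291, so τ_n = 0.882137.
Rearranging for μ₀: μ₀ = (μ_n·τ_n − τ_data·x̄)/τ₀ = (1.6512·0.882137 − 0.728291·2.0) / 0.153846 = 0.000003/0.153846 ≈ 0.0.

μ₀ = 0.0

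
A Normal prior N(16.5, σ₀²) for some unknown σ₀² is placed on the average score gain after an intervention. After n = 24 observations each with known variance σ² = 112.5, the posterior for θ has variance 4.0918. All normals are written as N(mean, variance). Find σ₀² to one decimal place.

σ₀² = 32.2

For the Normal–Normal model with known σ², precisions add: τ_n = τ₀ + n/σ².
So 1/σ₀² = 1/4.0918 − 24/112.5 = 0.244391 − 0.213333 = 0.031058.
Hence σ₀² = 1/0.031058 ≈ 32.2.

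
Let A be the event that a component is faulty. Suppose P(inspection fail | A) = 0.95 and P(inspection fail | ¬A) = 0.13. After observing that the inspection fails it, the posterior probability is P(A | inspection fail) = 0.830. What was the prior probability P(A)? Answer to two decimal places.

In odds form, posterior odds = prior odds × likelihood ratio, so prior odds = posterior odds ÷ LR.
Posterior odds = 0.830/(1−0.830) = 4.8824. LR = 0.95/0.13 = 7.3077.
Prior odds = 4.8824/7.3077 = 0.6681, so P(A) = 0.6681/(1+0.6681) ≈ 0.40.

P(A) = 0.40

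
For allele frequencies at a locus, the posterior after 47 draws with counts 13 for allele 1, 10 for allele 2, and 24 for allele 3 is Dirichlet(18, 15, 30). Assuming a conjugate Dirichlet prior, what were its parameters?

Dirichlet(5, 5, 6)

For a Dirichlet(α) prior with multinomial counts c, the posterior is Dirichlet(α + c) componentwise.
Subtract each count from the matching posterior parameter: 18−13=5, 15−10=5, 30−24=6.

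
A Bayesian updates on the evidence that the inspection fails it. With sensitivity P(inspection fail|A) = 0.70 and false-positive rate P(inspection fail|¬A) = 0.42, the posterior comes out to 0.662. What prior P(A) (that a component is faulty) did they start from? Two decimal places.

P(A) = 0.54

In odds form, posterior odds = prior odds × likelihood ratio, so prior odds = posterior odds ÷ LR.
Posterior odds = 0.662/(1−0.662) = 1.9586. LR = 0.70/0.42 = 1.6667.
Prior odds = 1.9586/1.6667 = 1.1751, so P(A) = 1.1751/(1+1.1751) ≈ 0.54.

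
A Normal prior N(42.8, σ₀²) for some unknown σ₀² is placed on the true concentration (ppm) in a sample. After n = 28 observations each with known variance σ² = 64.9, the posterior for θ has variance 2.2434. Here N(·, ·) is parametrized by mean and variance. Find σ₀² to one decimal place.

Posterior precision equals prior precision plus data precision: 1/σ_n² = 1/σ₀² + n/σ².
So 1/σ₀² = 1/2.2434 − 28/64.9 = 0.445752 − 0.431433 = 0.014319.
Hence σ₀² = 1/0.014319 ≈ 69.8.

σ₀² = 69.8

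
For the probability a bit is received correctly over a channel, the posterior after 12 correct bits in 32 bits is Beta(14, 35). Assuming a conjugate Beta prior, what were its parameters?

Beta(2, 15)

Under Beta–binomial conjugacy the posterior parameters are (α+s, β+f).
So α = 14 − 12 = 2 and β = 35 − 20 = 15.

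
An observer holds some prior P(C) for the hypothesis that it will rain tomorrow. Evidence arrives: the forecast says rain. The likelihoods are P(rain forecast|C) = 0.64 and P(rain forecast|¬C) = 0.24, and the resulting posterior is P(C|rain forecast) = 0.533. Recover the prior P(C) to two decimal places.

P(C) = 0.30

Bayes' rule in odds form gives O(C|E) = O(C)·[P(E|C)/P(E|¬C)], hence O(C) = O(C|E)/LR.
Posterior odds = 0.533/(1−0.533) = 1.1413. LR = 0.64/0.24 = 2.6667.
Prior odds = 1.1413/2.6667 = 0.4280, so P(C) = 0.4280/(1+0.4280) ≈ 0.30.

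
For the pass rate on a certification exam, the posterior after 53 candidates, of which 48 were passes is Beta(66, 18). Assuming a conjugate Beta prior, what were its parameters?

Under Beta–binomial conjugacy the posterior parameters are (α+s, β+f).
So α = 66 − 48 = 18 and β = 18 − 5 = 13.

Beta(18, 13)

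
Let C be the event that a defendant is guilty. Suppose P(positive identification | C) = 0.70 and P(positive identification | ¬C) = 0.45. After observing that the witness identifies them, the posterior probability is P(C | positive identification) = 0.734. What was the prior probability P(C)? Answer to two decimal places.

P(C) = 0.64

Bayes' rule in odds form gives O(C|E) = O(C)·[P(E|C)/P(E|¬C)], hence O(C) = O(C|E)/LR.
Posterior odds = 0.734/(1−0.734) = 2.7594. LR = 0.70/0.45 = 1.5556.
Prior odds = 2.7594/1.5556 = 1.7738, so P(C) = 1.7738/(1+1.7738) ≈ 0.64.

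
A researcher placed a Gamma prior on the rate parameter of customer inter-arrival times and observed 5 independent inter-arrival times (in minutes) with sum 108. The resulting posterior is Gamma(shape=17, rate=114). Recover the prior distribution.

Gamma(shape=12, rate=6)

Gamma–exponential conjugacy: posterior shape = α + n, posterior rate = β + Σtᵢ.
So α = 17 − 5 = 12 and β = 114 − 108 = 6.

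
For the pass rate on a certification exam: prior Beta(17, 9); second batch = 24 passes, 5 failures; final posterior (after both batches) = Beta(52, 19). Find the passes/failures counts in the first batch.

11 passes and 5 failures

Sequential conjugate updates are equivalent to a single update on the pooled data, so total successes = posterior α − prior α and total failures = posterior β − prior β.
Total across both batches: 52−17=35 passes, 19−9=10 failures.
Subtract the second batch: 35−24=11 passes and 10−5=5 failures.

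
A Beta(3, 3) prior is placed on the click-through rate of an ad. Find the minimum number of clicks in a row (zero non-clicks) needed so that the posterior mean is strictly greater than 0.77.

k = 8

After k clicks and 0 non-clicks the posterior is Beta(3+k, 3), with mean (3+k)/(3+3+k).
Set (3+k)/(6+k) > 0.77 and solve: k > (0.77·6 − 3)/(1 − 0.77) = 7.043.
The smallest integer exceeding 7.043 is 8, and checking k=8: (11)/(14) = 0.7857 > 0.77.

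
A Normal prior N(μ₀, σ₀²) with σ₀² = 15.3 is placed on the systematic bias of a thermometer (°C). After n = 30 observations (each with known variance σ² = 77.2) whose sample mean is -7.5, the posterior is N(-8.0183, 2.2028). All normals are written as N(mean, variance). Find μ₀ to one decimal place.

μ₀ = -11.1

With known observation variance, the Normal–Normal posterior has precision τ_n = τ₀ + n/σ² and mean μ_n = (τ₀μ₀ + (n/σ²)x̄)/τ_n.
Here τ₀ = 1/15.3 = 0.065359 and τ_data = 30/77.2 = 0.388601, so τ_n = 0.453960.
Rearranging for μ₀: μ₀ = (μ_n·τ_n − τ_data·x̄)/τ₀ = (-8.0183·0.453960 − 0.388601·-7.5) / 0.065359 = -0.725480/0.065359 ≈ -11.1.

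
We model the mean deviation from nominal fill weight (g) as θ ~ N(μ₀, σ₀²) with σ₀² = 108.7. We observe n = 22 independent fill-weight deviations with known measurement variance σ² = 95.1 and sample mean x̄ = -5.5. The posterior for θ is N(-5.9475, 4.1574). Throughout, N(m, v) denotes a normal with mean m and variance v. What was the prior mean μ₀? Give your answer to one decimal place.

μ₀ = -17.2

The posterior mean is a precision-weighted average: μ_n = (τ₀μ₀ + τ_data·x̄)/(τ₀+τ_data), with τ₀=1/σ₀² and τ_data=n/σ².
Here τ₀ = 1/108.7 = 0.009200 and τ_data = 22/95.1 = 0.231335, so τ_n = 0.240535.
Rearranging for μ₀: μ₀ = (μ_n·τ_n − τ_data·x̄)/τ₀ = (-5.9475·0.240535 − 0.231335·-5.5) / 0.009200 = -0.158239/0.009200 ≈ -17.2.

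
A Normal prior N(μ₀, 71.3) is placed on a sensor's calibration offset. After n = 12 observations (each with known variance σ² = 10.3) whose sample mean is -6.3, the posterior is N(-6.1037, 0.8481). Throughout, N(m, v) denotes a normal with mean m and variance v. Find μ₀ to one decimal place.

With known observation variance, the Normal–Normal posterior has precision τ_n = τ₀ + n/σ² and mean μ_n = (τ₀μ₀ + (n/σ²)x̄)/τ_n.
Here τ₀ = 1/71.3 = 0.014025 and τ_data = 12/10.3 = 1.165049, so τ_n = 1.179074.
Rearranging for μ₀: μ₀ = (μ_n·τ_n − τ_data·x̄)/τ₀ = (-6.1037·1.179074 − 1.165049·-6.3) / 0.014025 = 0.143095/0.014025 ≈ 10.2.

μ₀ = 10.2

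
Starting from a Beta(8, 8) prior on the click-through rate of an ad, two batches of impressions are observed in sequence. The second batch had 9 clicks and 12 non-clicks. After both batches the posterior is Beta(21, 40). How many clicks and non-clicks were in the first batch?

4 clicks and 20 non-clicks

Sequential conjugate updates are equivalent to a single update on the pooled data, so total successes = posterior α − prior α and total failures = posterior β − prior β.
Total across both batches: 21−8=13 clicks, 40−8=32 non-clicks.
Subtract the second batch: 13−9=4 clicks and 32−12=20 non-clicks.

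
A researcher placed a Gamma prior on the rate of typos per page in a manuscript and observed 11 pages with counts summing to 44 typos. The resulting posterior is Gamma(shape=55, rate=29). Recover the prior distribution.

Gamma(shape=11, rate=18)

A Gamma(α, β) prior (rate parametrization) on a Poisson rate with n observations summing to S gives posterior Gamma(α+S, β+n).
So α = 55 − 44 = 11 and β = 29 − 11 = 18.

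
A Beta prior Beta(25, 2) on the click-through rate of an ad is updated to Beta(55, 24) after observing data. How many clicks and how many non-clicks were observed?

30 clicks and 22 non-clicks

A Beta(a, b) prior with s successes and f failures in binomial data gives a Beta(a+s, b+f) posterior.
Match parameters: s=55−25=30, f=24−2=22.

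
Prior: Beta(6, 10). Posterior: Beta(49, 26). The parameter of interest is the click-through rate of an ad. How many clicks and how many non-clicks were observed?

Under Beta–binomial conjugacy the posterior parameters are (α+s, β+f).
So s = 49 − 6 = 43 and f = 26 − 10 = 16.

43 clicks and 16 non-clicks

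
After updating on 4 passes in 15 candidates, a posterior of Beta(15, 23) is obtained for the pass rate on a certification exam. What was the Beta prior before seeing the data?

Beta(11, 12)

Beta is conjugate to the binomial likelihood: posterior = Beta(a+s, b+f).
Subtract the data counts: 15−4=11, 23−11=12.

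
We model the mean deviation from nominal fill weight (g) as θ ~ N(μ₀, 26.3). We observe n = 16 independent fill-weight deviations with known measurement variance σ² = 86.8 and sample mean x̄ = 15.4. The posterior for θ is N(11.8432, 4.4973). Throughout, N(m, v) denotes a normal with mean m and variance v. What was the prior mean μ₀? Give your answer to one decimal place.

The posterior mean is a precision-weighted average: μ_n = (τ₀μ₀ + τ_data·x̄)/(τ₀+τ_data), with τ₀=1/σ₀² and τ_data=n/σ².
Here τ₀ = 1/26.3 = 0.038023 and τ_data = 16/86.8 = 0.184332, so τ_n = 0.222355.
Rearranging for μ₀: μ₀ = (μ_n·τ_n − τ_data·x̄)/τ₀ = (11.8432·0.222355 − 0.184332·15.4) / 0.038023 = -0.205318/0.038023 ≈ -5.4.

μ₀ = -5.4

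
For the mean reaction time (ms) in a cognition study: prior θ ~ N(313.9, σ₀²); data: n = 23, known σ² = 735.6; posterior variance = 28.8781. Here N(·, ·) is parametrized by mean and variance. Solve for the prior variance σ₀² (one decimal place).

For the Normal–Normal model with known σ², precisions add: τ_n = τ₀ + n/σ².
So 1/σ₀² = 1/28.8781 − 23/735.6 = 0.034628 − 0.031267 = 0.003361.
Hence σ₀² = 1/0.003361 ≈ 297.5.

σ₀² = 297.5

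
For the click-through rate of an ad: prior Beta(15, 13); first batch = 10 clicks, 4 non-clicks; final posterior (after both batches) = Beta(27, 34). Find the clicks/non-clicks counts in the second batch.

2 clicks and 17 non-clicks

Sequential conjugate updates are equivalent to a single update on the pooled data, so total successes = posterior α − prior α and total failures = posterior β − prior β.
Total across both batches: 27−15=12 clicks, 34−13=21 non-clicks.
Subtract the first batch: 12−10=2 clicks and 21−4=17 non-clicks.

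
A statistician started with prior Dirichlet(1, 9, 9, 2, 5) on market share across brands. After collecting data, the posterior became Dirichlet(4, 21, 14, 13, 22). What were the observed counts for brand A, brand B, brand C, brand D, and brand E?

For a Dirichlet(α) prior with multinomial counts c, the posterior is Dirichlet(α + c) componentwise.
Counts are posterior − prior componentwise: 4−1=3, 21−9=12, 14−9=5, 13−2=11, 22−5=17.

counts (3, 12, 5, 11, 17)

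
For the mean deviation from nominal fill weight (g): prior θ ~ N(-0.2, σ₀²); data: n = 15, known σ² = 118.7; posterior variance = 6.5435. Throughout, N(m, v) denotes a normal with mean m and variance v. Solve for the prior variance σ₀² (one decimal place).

σ₀² = 37.8

For the Normal–Normal model with known σ², precisions add: τ_n = τ₀ + n/σ².
So 1/σ₀² = 1/6.5435 − 15/118.7 = 0.152823 − 0.126369 = 0.026454.
Hence σ₀² = 1/0.026454 ≈ 37.8.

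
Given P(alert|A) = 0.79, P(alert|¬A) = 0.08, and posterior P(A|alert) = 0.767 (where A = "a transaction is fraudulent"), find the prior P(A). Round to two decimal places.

P(A) = 0.25

In odds form, posterior odds = prior odds × likelihood ratio, so prior odds = posterior odds ÷ LR.
Posterior odds = 0.767/(1−0.767) = 3.2918. LR = 0.79/0.08 = 9.8750.
Prior odds = 3.2918/9.8750 = 0.3333, so P(A) = 0.3333/(1+0.3333) ≈ 0.25.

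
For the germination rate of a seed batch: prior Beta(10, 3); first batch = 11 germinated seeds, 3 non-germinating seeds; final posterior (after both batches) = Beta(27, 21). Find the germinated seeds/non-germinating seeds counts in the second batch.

6 germinated seeds and 15 non-germinating seeds

Sequential conjugate updates are equivalent to a single update on the pooled data, so total successes = posterior α − prior α and total failures = posterior β − prior β.
Total across both batches: 27−10=17 germinated seeds, 21−3=18 non-germinating seeds.
Subtract the first batch: 17−11=6 germinated seeds and 18−3=15 non-germinating seeds.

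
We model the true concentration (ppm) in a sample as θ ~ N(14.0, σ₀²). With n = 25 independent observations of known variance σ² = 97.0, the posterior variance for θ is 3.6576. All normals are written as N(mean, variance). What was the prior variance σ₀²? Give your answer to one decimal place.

Posterior precision equals prior precision plus data precision: 1/σ_n² = 1/σ₀² + n/σ².
So 1/σ₀² = 1/3.6576 − 25/97.0 = 0.273403 − 0.257732 = 0.015671.
Hence σ₀² = 1/0.015671 ≈ 63.8.

σ₀² = 63.8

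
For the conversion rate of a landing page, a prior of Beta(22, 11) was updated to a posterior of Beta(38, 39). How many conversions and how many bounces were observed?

Beta is conjugate to the binomial likelihood: posterior = Beta(α+s, β+f).
So s = 38 − 22 = 16 and f = 39 − 11 = 28.

16 conversions and 28 bounces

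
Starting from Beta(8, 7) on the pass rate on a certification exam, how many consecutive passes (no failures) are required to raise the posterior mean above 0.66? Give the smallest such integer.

k = 6

After k passes and 0 failures the posterior is Beta(8+k, 7), with mean (8+k)/(8+7+k).
Set (8+k)/(15+k) > 0.66 and solve: k > (0.66·15 − 8)/(1 − 0.66) = 5.588.
The smallest integer exceeding 5.588 is 6, and checking k=6: (14)/(21) = 0.6667 > 0.66.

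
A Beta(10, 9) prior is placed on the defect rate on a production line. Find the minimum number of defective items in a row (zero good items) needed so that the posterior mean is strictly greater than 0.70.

After k defective items and 0 good items the posterior is Beta(10+k, 9), with mean (10+k)/(10+9+k).
Set (10+k)/(19+k) > 0.70 and solve: k > (0.70·19 − 10)/(1 − 0.70) = 11.000.
The smallest integer exceeding 11.000 is 12, and checking k=12: (22)/(31) = 0.7097 > 0.70.

k = 12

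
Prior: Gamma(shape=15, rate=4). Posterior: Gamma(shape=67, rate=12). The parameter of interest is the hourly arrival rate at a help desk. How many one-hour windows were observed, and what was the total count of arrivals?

n = 8 one-hour windows with total 52 arrivals

A Gamma(α, β) prior (rate parametrization) on a Poisson rate with n observations summing to S gives posterior Gamma(α+S, β+n).
Matching: Σxᵢ = 67 − 15 = 52 and n = 12 − 4 = 8.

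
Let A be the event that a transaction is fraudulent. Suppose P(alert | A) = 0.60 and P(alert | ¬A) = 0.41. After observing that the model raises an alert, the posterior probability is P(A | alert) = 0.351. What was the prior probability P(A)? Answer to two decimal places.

Bayes' rule in odds form gives O(A|E) = O(A)·[P(E|A)/P(E|¬A)], hence O(A) = O(A|E)/LR.
Posterior odds = 0.351/(1−0.351) = 0.5408. LR = 0.60/0.41 = 1.4634.
Prior odds = 0.5408/1.4634 = 0.3696, so P(A) = 0.3696/(1+0.3696) ≈ 0.27.

P(A) = 0.27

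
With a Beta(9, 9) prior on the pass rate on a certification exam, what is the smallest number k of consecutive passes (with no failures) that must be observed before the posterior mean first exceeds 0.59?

After k passes and 0 failures the posterior is Beta(9+k, 9), with mean (9+k)/(9+9+k).
Set (9+k)/(18+k) > 0.59 and solve: k > (0.59·18 − 9)/(1 − 0.59) = 3.951.
The smallest integer exceeding 3.951 is 4.

k = 4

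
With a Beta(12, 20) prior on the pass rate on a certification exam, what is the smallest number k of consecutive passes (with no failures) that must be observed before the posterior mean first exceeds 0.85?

k = 102

After k passes and 0 failures the posterior is Beta(12+k, 20), with mean (12+k)/(12+20+k).
Set (12+k)/(32+k) > 0.85 and solve: k > (0.85·32 − 12)/(1 − 0.85) = 101.333.
The smallest integer exceeding 101.333 is 102, and checking k=102: (114)/(134) = 0.8507 > 0.85.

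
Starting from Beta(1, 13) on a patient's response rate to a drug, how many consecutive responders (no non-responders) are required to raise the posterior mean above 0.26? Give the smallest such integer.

k = 4

After k responders and 0 non-responders the posterior is Beta(1+k, 13), with mean (1+k)/(1+13+k).
Set (1+k)/(14+k) > 0.26 and solve: k > (0.26·14 − 1)/(1 − 0.26) = 3.568.
The smallest integer exceeding 3.568 is 4.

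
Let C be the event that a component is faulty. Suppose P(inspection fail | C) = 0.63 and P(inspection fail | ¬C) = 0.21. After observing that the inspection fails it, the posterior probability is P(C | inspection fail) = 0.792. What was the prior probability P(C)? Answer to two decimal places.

Bayes' rule in odds form gives O(C|E) = O(C)·[P(E|C)/P(E|¬C)], hence O(C) = O(C|E)/LR.
Posterior odds = 0.792/(1−0.792) = 3.8077. LR = 0.63/0.21 = 3.0000.
Prior odds = 3.8077/3.0000 = 1.2692, so P(C) = 1.2692/(1+1.2692) ≈ 0.56.

P(C) = 0.56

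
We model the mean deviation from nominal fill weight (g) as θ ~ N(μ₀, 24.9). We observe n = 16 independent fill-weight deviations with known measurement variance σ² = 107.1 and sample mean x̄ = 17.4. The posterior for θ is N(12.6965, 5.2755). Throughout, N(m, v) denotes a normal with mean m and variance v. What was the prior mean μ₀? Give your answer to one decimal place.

The posterior mean is a precision-weighted average: μ_n = (τ₀μ₀ + τ_data·x̄)/(τ₀+τ_data), with τ₀=1/σ₀² and τ_data=n/σ².
Here τ₀ = 1/24.9 = 0.040161 and τ_data = 16/107.1 = 0.149393, so τ_n = 0.189554.
Rearranging for μ₀: μ₀ = (μ_n·τ_n − τ_data·x̄)/τ₀ = (12.6965·0.189554 − 0.149393·17.4) / 0.040161 = -0.192766/0.040161 ≈ -4.8.

μ₀ = -4.8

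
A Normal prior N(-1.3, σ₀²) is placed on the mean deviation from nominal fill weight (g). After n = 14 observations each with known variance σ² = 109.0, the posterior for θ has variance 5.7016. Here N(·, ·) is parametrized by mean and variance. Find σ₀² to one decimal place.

For the Normal–Normal model with known σ², precisions add: τ_n = τ₀ + n/σ².
So 1/σ₀² = 1/5.7016 − 14/109.0 = 0.175389 − 0.128440 = 0.046949.
Hence σ₀² = 1/0.046949 ≈ 21.3.

σ₀² = 21.3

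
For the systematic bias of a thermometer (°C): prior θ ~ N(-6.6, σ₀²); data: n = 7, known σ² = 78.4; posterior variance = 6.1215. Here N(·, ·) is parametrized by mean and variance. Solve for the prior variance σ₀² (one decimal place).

Posterior precision equals prior precision plus data precision: 1/σ_n² = 1/σ₀² + n/σ².
So 1/σ₀² = 1/6.1215 − 7/78.4 = 0.163359 − 0.089286 = 0.074073.
Hence σ₀² = 1/0.074073 ≈ 13.5.

σ₀² = 13.5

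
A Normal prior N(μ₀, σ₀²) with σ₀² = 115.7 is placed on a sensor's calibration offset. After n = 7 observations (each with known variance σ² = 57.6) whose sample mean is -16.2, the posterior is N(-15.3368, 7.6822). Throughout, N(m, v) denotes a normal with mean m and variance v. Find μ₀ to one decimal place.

μ₀ = -3.2

With known observation variance, the Normal–Normal posterior has precision τ_n = τ₀ + n/σ² and mean μ_n = (τ₀μ₀ + (n/σ²)x̄)/τ_n.
Here τ₀ = 1/115.7 = 0.008643 and τ_data = 7/57.6 = 0.121528, so τ_n = 0.130171.
Rearranging for μ₀: μ₀ = (μ_n·τ_n − τ_data·x̄)/τ₀ = (-15.3368·0.130171 − 0.121528·-16.2) / 0.008643 = -0.027653/0.008643 ≈ -3.2.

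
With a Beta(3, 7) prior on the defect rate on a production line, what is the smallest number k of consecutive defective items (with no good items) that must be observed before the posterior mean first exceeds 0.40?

After k defective items and 0 good items the posterior is Beta(3+k, 7), with mean (3+k)/(3+7+k).
Set (3+k)/(10+k) > 0.40 and solve: k > (0.40·10 − 3)/(1 − 0.40) = 1.667.
The smallest integer exceeding 1.667 is 2.

k = 2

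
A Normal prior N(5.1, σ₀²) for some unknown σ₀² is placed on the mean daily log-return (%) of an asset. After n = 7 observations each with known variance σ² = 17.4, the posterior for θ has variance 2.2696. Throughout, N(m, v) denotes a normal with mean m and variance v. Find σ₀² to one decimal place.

σ₀² = 26.1

For the Normal–Normal model with known σ², precisions add: τ_n = τ₀ + n/σ².
So 1/σ₀² = 1/2.2696 − 7/17.4 = 0.440606 − 0.402299 = 0.038307.
Hence σ₀² = 1/0.038307 ≈ 26.1.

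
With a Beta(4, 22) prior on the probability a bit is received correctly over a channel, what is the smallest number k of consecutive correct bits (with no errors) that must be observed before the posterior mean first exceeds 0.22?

k = 3

After k correct bits and 0 errors the posterior is Beta(4+k, 22), with mean (4+k)/(4+22+k).
Set (4+k)/(26+k) > 0.22 and solve: k > (0.22·26 − 4)/(1 − 0.22) = 2.205.
The smallest integer exceeding 2.205 is 3.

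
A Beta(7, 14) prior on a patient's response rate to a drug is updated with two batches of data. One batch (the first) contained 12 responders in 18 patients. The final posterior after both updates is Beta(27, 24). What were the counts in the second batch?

8 responders and 4 non-responders

Because Beta–binomial updating is additive in the counts, the combined data contributed (α_post−α_prior, β_post−β_prior) successes and failures.
Total across both batches: 27−7=20 responders, 24−14=10 non-responders.
Subtract the first batch: 20−12=8 responders and 10−6=4 non-responders.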